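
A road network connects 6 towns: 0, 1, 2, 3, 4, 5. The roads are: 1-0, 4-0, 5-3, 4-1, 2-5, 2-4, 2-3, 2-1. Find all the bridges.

none

The edges on the cycle 2-5-3-2 are not bridges since each lies on that cycle.
Every edge lies on some cycle, so there are no bridges.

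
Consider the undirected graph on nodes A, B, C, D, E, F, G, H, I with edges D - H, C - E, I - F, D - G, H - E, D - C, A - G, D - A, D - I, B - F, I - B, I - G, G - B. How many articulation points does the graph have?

1

Removing D increases the component count from 1 to 2, so D is a cut vertex.
By contrast removing B leaves 1 component; it is not a cut vertex. No other vertex is a cut vertex either.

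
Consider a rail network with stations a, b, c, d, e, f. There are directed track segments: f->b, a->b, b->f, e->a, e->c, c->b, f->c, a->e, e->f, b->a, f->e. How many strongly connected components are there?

{a, b, c, e, f} are all mutually reachable — one SCC of size 5.
{d} is an SCC by itself.
That gives 2 strongly connected components.

2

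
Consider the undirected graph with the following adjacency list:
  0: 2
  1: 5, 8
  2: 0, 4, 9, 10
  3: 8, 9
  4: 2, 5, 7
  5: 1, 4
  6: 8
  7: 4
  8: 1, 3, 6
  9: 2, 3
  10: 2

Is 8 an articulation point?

Deleting 8 raises the number of components from 1 to 2, so 8 is a cut vertex.

Yes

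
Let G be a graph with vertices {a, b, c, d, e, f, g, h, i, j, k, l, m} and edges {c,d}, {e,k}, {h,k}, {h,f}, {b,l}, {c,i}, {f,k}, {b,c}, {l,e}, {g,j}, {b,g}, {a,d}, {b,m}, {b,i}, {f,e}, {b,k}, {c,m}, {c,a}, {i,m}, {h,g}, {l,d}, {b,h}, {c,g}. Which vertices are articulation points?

g

Removing g increases the component count from 1 to 2, so g is a cut vertex.
By contrast removing l leaves 1 component; it is not a cut vertex. No other vertex is a cut vertex either.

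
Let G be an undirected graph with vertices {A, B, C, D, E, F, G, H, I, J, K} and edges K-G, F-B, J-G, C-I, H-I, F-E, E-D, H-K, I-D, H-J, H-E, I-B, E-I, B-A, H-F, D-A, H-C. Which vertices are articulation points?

Removing H increases the component count from 1 to 2, so H is a cut vertex.
By contrast removing I leaves 1 component; it is not a cut vertex. No other vertex is a cut vertex either.

H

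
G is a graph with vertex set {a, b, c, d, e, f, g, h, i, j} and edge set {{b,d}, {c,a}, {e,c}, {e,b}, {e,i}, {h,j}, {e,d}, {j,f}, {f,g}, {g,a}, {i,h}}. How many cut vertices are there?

Removing e increases the component count from 1 to 2, so e is a cut vertex.
By contrast removing i leaves 1 component; it is not a cut vertex. No other vertex is a cut vertex either.

1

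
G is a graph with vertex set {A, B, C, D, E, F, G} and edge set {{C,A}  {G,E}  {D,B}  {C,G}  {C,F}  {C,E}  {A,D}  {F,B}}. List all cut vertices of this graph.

C

Removing C increases the component count from 1 to 2, so C is a cut vertex.
By contrast removing E leaves 1 component; it is not a cut vertex. No other vertex is a cut vertex either.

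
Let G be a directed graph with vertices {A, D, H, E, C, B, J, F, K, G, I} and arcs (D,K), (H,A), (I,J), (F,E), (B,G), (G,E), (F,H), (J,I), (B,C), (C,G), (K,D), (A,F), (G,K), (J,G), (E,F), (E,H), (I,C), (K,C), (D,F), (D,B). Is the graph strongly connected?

There is no directed path from D to J, so the graph is not strongly connected.

No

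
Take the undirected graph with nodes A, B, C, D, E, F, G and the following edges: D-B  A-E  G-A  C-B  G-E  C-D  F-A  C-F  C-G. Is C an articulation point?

Yes

Deleting C raises the number of components from 1 to 2, so C is a cut vertex.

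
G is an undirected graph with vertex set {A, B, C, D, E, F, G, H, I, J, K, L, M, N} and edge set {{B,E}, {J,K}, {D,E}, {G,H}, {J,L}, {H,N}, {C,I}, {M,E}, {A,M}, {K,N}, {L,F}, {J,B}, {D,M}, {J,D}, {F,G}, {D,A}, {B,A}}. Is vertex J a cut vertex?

Yes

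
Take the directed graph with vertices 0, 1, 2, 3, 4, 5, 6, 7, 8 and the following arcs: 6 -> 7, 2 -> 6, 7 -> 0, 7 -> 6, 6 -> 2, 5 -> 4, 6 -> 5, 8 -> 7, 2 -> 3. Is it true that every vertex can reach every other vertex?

No

There is no directed path from 2 to 1, so the graph is not strongly connected.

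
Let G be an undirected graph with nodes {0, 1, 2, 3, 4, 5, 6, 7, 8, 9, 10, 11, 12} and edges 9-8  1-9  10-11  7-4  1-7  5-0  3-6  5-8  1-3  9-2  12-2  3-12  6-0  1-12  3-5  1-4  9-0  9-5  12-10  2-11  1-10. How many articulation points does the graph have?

1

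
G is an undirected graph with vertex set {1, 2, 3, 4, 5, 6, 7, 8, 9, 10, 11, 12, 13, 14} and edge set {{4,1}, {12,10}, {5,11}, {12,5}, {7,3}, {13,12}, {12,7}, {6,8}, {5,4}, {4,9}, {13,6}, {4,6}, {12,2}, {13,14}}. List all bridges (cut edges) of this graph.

1-4, 10-12, 11-5, 12-2, 12-7, 13-14, 3-7, 4-9, 6-8

The edges on the cycle 13-12-5-4-6-13 are not bridges since each lies on that cycle.
But removing 13–14 disconnects 13 from 14; removing 5–11 disconnects 5 from 11; removing 1–4 disconnects 1 from 4; removing 12–10 disconnects 12 from 10 — these are bridges.
In total 9 edges are bridges.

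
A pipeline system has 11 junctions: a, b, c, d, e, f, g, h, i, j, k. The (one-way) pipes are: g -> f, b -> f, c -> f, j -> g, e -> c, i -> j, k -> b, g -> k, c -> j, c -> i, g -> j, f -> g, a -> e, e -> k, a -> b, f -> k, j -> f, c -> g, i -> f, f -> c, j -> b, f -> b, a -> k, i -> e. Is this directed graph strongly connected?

No

There is no directed path from h to g, so the graph is not strongly connected.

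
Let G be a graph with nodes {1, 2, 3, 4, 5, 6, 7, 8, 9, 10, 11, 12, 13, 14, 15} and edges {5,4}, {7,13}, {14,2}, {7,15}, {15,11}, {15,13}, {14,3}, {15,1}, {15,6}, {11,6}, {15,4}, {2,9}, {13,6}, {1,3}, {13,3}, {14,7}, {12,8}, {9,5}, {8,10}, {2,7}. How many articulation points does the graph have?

1

Removing 8 increases the component count from 2 to 3, so 8 is a cut vertex.
By contrast removing 13 leaves 2 components; it is not a cut vertex. No other vertex is a cut vertex either.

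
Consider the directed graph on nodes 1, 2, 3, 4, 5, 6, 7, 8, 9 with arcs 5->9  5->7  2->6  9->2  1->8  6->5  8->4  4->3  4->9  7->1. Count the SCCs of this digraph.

{1, 2, 4, 5, 6, 7, 8, 9} are all mutually reachable — one SCC of size 8.
{3} is an SCC by itself.
That gives 2 strongly connected components.

2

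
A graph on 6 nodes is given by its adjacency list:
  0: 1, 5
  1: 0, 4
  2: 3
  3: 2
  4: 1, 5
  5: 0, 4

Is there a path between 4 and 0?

Yes

From 4 we can reach 0, 1, 4, 5, which includes 0.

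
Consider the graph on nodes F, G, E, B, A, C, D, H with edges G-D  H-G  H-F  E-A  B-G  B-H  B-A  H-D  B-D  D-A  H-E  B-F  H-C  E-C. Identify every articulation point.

Removing B, for instance, still leaves 1 component. No single vertex removal increases the component count — the graph has no articulation points.

none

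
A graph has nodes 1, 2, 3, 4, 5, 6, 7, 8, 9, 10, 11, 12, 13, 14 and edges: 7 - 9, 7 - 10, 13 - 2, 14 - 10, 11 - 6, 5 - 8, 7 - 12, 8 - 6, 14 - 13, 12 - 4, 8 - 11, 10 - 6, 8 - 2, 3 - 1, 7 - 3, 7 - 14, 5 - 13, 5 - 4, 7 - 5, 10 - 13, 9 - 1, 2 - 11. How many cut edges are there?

0

The edges on the cycle 7-12-4-5-7 are not bridges since each lies on that cycle.
Every edge lies on some cycle, so there are no bridges.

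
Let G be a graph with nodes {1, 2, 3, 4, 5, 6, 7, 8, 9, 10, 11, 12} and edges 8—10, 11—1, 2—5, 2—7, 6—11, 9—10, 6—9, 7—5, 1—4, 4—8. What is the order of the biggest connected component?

7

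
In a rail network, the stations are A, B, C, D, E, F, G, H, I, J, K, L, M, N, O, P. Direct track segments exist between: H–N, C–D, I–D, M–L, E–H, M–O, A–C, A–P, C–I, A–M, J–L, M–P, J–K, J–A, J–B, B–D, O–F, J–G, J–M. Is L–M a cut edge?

After removing L–M, the path L-J-M still connects them, so the edge is not a bridge.

No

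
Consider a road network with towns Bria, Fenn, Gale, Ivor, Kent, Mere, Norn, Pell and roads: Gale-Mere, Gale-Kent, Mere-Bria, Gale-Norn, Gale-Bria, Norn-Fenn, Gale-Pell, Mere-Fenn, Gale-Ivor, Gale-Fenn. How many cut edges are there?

3

The edges on the cycle Gale-Norn-Fenn-Mere-Gale are not bridges since each lies on that cycle.
But removing Gale-Pell disconnects Gale from Pell; removing Gale-Kent disconnects Gale from Kent; removing Gale-Ivor disconnects Gale from Ivor — these are bridges.
That makes 3 bridges.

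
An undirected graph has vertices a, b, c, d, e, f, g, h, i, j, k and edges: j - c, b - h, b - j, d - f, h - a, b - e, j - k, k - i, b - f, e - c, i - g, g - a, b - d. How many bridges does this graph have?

0

The edges on the cycle b-d-f-b are not bridges since each lies on that cycle.
Every edge lies on some cycle, so there are no bridges.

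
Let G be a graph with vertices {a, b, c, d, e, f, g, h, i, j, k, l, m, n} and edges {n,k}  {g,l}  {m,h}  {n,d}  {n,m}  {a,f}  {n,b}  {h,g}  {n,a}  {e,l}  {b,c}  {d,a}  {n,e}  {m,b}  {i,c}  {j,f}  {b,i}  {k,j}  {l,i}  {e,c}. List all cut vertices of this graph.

n

Removing n increases the component count from 1 to 2, so n is a cut vertex.
By contrast removing b leaves 1 component; it is not a cut vertex. No other vertex is a cut vertex either.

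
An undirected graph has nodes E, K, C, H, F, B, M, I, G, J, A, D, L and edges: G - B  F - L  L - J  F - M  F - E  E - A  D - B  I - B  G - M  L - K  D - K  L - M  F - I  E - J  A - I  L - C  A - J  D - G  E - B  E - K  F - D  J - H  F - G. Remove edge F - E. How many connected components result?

F and E are still connected via F-I-A-E, so the component count stays at 1.

1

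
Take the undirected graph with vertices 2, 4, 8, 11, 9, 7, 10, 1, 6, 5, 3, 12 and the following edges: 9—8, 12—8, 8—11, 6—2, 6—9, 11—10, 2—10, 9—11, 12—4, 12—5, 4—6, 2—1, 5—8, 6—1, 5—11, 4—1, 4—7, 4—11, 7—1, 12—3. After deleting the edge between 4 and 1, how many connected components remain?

1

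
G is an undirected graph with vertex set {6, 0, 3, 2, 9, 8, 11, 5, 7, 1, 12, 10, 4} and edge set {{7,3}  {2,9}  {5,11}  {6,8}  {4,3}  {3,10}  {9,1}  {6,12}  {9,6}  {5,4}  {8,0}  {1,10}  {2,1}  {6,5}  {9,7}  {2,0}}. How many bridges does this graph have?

2

The edges on the cycle 9-6-5-4-3-7-9 are not bridges since each lies on that cycle.
But removing 6 - 12 disconnects 6 from 12; removing 11 - 5 disconnects 11 from 5 — these are bridges.
That makes 2 bridges.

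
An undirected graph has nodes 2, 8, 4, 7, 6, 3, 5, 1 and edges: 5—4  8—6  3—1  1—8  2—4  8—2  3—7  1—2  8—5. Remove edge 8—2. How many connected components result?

1

8 and 2 are still connected via 8-1-2, so the component count stays at 1.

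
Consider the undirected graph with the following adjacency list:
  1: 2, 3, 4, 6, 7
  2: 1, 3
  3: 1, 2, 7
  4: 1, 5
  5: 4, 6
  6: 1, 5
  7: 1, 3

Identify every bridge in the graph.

none

The edges on the cycle 1-2-3-1 are not bridges since each lies on that cycle.
Every edge lies on some cycle, so there are no bridges.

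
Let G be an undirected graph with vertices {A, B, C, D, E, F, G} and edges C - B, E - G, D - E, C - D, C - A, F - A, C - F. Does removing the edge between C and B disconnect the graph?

Yes

Removing C - B leaves no path between C and B: the component count goes from 1 to 2. So it is a bridge.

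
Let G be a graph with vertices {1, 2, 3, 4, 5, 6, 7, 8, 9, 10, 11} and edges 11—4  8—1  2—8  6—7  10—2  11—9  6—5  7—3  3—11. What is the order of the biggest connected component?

Starting from 1 we can reach 1, 2, 8, 10. That is one component of size 4.
Starting from 3 we can reach 3, 4, 5, 6, 7, 9, 11. That is one component of size 7.
The largest has 7 vertices.

7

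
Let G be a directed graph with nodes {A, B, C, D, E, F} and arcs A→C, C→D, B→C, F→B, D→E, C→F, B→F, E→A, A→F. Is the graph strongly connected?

From C we can reach every vertex (A, B, C, D, E, F), and every vertex can reach C (A, B, C, D, E, F). So the whole graph is one strongly connected component.

Yes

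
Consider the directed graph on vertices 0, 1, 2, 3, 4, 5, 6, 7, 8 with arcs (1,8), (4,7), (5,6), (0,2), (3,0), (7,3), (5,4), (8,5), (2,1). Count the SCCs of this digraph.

{0, 1, 2, 3, 4, 5, 7, 8} are all mutually reachable — one SCC of size 8.
{6} is an SCC by itself.
That gives 2 strongly connected components.

2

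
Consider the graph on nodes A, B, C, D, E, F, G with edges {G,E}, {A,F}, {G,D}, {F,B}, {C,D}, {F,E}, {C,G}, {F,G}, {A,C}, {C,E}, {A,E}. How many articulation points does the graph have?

1

Removing F increases the component count from 1 to 2, so F is a cut vertex.
By contrast removing A leaves 1 component; it is not a cut vertex. No other vertex is a cut vertex either.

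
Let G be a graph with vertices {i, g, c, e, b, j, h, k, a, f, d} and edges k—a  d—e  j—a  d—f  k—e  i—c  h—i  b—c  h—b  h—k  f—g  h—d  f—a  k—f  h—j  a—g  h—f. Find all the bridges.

none

The edges on the cycle h-j-a-g-f-h are not bridges since each lies on that cycle.
Every edge lies on some cycle, so there are no bridges.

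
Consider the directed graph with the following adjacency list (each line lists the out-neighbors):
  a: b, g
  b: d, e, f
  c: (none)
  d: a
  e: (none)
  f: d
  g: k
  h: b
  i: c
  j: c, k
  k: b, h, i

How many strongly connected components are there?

5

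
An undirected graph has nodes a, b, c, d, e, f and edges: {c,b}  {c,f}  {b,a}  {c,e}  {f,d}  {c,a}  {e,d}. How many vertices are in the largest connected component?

6

Starting from a we can reach a, b, c, d, e, f. That is one component of size 6.
The largest has 6 vertices.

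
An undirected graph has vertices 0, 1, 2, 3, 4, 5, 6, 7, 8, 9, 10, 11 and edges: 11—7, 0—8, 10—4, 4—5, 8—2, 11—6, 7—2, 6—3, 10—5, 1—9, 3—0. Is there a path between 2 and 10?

No

The component containing 2 is {0, 2, 3, 6, 7, 8, 11}, and 10 is not in it.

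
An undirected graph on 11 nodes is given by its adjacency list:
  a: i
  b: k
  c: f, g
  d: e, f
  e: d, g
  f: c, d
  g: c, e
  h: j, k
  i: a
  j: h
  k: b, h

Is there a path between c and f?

From c we can reach c, d, e, f, g, which includes f.

Yes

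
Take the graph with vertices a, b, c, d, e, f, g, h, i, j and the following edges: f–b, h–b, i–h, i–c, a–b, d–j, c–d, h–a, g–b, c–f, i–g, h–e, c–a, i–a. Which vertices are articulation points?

Removing c increases the component count from 1 to 2, so c is a cut vertex.
Removing d increases the component count from 1 to 2, so d is a cut vertex.
Removing h increases the component count from 1 to 2, so h is a cut vertex.
By contrast removing b leaves 1 component; it is not a cut vertex. No other vertex is a cut vertex either.

c, d, h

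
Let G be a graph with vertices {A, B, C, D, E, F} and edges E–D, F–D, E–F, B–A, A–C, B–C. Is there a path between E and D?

Yes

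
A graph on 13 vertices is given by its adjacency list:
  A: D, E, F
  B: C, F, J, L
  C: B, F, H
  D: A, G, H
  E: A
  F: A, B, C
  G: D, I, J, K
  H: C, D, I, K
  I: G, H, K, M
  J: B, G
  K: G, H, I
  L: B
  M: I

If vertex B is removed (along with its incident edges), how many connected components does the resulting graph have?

2

With B gone, the remaining components are: {L}; {A, C, D, E, F, G, H, I, J, K, M}.
That is 2 components.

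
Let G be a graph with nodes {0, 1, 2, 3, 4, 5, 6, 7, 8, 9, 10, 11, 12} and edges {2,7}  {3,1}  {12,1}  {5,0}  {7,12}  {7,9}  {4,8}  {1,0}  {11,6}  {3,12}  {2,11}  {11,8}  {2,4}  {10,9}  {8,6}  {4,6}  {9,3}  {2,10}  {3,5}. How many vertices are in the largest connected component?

Starting from 0 we can reach 0, 1, 2, 3, 4, 5, 6, 7, 8, 9, 10, 11, 12. That is one component of size 13.
The largest has 13 vertices.

13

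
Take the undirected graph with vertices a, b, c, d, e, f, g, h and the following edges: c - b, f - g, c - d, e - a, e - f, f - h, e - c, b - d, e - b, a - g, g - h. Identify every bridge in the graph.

The edges on the cycle e-c-d-b-e are not bridges since each lies on that cycle.
Every edge lies on some cycle, so there are no bridges.

none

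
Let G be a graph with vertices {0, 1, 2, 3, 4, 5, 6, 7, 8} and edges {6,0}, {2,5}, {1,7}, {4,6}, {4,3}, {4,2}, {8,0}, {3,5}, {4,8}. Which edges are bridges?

1-7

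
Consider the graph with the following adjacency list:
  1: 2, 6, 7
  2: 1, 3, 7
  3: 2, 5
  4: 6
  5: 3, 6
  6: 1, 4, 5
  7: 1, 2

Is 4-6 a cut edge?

Yes

Removing 4-6 leaves no path between 4 and 6: the component count goes from 1 to 2. So it is a bridge.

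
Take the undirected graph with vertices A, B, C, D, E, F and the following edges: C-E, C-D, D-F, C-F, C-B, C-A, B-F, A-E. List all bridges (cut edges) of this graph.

The edges on the cycle C-A-E-C are not bridges since each lies on that cycle.
Every edge lies on some cycle, so there are no bridges.

none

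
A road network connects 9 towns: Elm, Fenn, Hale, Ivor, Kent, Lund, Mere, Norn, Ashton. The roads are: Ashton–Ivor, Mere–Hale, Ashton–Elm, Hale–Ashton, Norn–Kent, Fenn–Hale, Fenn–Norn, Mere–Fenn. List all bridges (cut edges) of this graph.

The edges on the cycle Mere-Fenn-Hale-Mere are not bridges since each lies on that cycle.
But removing Ashton–Ivor disconnects Ashton from Ivor; removing Hale–Ashton disconnects Hale from Ashton; removing Ashton–Elm disconnects Ashton from Elm; removing Fenn–Norn disconnects Fenn from Norn — these are bridges.
In total 5 edges are bridges.

Ashton-Elm, Ashton-Hale, Ashton-Ivor, Fenn-Norn, Kent-Norn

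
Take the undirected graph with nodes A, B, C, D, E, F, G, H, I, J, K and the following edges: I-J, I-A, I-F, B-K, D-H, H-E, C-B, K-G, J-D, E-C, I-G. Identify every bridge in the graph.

A-I, F-I

The edges on the cycle I-J-D-H-E-C-B-K-G-I are not bridges since each lies on that cycle.
But removing I-A disconnects I from A; removing I-F disconnects I from F — these are bridges.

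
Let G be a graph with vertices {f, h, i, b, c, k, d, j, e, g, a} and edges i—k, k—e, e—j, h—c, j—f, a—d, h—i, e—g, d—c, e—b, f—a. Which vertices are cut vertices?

Removing e increases the component count from 1 to 3, so e is a cut vertex.
By contrast removing h leaves 1 component; it is not a cut vertex. No other vertex is a cut vertex either.

e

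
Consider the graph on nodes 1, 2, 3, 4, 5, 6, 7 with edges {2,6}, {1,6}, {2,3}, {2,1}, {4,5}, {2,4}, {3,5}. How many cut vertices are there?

1

Removing 2 increases the component count from 2 to 3, so 2 is a cut vertex.
By contrast removing 1 leaves 2 components; it is not a cut vertex. No other vertex is a cut vertex either.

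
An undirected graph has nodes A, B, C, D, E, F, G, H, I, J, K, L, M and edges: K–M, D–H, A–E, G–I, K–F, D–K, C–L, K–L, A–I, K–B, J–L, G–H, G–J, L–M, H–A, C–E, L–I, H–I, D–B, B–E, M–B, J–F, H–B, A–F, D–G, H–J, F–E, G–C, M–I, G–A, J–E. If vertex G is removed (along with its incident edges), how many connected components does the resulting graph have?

1

With G gone, the remaining components are: {A, B, C, D, E, F, H, I, J, K, L, M}.
That is 1 component.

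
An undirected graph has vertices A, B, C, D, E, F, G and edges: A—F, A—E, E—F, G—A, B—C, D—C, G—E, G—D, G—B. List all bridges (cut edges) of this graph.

none

The edges on the cycle G-B-C-D-G are not bridges since each lies on that cycle.
Every edge lies on some cycle, so there are no bridges.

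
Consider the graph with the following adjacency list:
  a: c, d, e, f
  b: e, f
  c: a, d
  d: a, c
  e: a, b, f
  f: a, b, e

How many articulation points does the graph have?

1

Removing a increases the component count from 1 to 2, so a is a cut vertex.
By contrast removing e leaves 1 component; it is not a cut vertex. No other vertex is a cut vertex either.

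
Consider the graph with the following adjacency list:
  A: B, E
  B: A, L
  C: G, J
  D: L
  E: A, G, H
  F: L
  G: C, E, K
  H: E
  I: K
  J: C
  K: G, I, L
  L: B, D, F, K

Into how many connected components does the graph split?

1

Starting from A we can reach A, B, C, D, E, F, G, H, I, J, K, L. That is one component of size 12.
Total: 1 component.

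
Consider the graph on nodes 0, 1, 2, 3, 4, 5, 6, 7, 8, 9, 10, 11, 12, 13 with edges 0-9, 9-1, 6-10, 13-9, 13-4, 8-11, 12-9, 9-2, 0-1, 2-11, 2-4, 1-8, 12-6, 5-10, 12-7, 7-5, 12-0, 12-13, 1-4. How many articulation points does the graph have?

1

Removing 12 increases the component count from 2 to 3, so 12 is a cut vertex.
By contrast removing 0 leaves 2 components; it is not a cut vertex. No other vertex is a cut vertex either.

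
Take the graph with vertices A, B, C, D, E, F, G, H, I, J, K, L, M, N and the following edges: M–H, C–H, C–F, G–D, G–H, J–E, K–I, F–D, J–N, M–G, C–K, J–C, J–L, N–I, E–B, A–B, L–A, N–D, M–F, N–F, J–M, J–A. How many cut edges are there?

0

The edges on the cycle M-F-D-G-M are not bridges since each lies on that cycle.
Every edge lies on some cycle, so there are no bridges.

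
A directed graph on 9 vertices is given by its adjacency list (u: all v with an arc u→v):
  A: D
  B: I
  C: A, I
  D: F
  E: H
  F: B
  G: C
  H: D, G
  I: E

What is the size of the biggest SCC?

9

{A, B, C, D, E, F, G, H, I} are all mutually reachable — one SCC of size 9.
The largest has 9 vertices.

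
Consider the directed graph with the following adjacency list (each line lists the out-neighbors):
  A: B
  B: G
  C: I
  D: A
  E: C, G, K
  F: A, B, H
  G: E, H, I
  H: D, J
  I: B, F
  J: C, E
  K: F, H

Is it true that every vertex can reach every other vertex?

From K we can reach every vertex (A, B, C, D, E, F, G, H, I, J, K), and every vertex can reach K (A, B, C, D, E, F, G, H, I, J, K). So the whole graph is one strongly connected component.

Yes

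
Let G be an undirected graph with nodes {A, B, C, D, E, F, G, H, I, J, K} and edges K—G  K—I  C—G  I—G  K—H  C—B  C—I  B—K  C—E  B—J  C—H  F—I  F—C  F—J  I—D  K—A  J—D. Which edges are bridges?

A-K, C-E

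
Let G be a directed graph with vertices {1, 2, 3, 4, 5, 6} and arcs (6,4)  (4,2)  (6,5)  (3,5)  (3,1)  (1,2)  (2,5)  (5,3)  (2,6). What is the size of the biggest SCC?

6

{1, 2, 3, 4, 5, 6} are all mutually reachable — one SCC of size 6.
The largest has 6 vertices.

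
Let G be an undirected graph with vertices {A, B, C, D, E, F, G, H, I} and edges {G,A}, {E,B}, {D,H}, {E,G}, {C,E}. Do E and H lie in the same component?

No

The component containing E is {A, B, C, E, G}, and H is not in it.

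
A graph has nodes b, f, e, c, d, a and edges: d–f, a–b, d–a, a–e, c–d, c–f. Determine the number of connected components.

1

Starting from a we can reach a, b, c, d, e, f. That is one component of size 6.
Total: 1 component.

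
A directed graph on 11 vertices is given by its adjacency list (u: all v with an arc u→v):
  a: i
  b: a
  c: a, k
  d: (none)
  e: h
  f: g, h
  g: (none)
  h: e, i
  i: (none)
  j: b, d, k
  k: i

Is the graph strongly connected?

No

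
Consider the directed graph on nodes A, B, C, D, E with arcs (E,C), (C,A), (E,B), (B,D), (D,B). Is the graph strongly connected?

No

There is no directed path from A to D, so the graph is not strongly connected.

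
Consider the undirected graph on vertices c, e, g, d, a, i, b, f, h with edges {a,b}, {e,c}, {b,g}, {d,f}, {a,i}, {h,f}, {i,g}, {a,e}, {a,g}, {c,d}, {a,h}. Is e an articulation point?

Deleting e leaves 1 component (was 1) (its neighbors a, c remain connected to each other), so e is not a cut vertex.

No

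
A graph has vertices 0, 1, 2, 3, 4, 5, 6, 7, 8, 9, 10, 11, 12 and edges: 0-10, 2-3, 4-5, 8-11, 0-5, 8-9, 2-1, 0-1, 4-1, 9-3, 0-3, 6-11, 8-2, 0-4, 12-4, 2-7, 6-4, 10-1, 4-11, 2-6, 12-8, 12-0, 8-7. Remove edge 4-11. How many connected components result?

1

4 and 11 are still connected via 4-6-11, so the component count stays at 1.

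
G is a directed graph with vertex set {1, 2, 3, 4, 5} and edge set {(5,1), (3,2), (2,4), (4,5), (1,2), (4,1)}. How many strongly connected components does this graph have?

{1, 2, 4, 5} are all mutually reachable — one SCC of size 4.
{3} is an SCC by itself.
That gives 2 strongly connected components.

2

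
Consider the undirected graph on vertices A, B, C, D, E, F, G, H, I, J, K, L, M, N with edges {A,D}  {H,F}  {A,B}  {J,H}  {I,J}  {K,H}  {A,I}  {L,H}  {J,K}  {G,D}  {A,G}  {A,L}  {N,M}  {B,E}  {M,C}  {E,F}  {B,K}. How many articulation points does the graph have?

Removing A increases the component count from 2 to 3, so A is a cut vertex.
Removing M increases the component count from 2 to 3, so M is a cut vertex.
By contrast removing D leaves 2 components; it is not a cut vertex. No other vertex is a cut vertex either.

2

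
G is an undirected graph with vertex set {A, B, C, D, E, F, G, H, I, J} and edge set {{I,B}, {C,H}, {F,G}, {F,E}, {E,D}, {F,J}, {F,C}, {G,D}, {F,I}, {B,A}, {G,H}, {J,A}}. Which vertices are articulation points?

Removing F increases the component count from 1 to 2, so F is a cut vertex.
By contrast removing A leaves 1 component; it is not a cut vertex. No other vertex is a cut vertex either.

F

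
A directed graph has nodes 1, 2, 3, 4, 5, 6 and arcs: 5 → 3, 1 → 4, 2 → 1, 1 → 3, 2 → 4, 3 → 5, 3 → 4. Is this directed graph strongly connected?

No

There is no directed path from 2 to 6, so the graph is not strongly connected.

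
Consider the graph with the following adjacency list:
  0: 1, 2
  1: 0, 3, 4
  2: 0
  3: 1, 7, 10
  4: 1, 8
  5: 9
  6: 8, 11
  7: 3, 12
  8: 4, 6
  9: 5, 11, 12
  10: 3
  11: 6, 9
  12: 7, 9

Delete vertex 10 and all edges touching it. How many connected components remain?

1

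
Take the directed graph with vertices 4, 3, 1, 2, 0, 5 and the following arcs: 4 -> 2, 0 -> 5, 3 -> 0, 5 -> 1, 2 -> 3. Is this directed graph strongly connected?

No

There is no directed path from 1 to 5, so the graph is not strongly connected.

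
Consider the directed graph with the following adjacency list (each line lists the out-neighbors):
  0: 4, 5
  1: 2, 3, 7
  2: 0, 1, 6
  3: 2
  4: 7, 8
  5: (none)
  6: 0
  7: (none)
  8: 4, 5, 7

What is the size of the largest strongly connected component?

3

{1, 2, 3} are all mutually reachable — one SCC of size 3.
{4, 8} are all mutually reachable — one SCC of size 2.
{6} is an SCC by itself.
{7} is an SCC by itself.
{0} is an SCC by itself.
(and 1 more singleton SCC)
The largest has 3 vertices.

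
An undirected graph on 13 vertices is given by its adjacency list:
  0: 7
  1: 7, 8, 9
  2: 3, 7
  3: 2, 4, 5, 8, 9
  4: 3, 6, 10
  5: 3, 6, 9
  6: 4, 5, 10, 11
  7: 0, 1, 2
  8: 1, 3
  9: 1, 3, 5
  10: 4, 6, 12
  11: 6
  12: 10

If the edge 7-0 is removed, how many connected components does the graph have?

Before removal there is 1 component.
7-0 is a bridge — removing it separates 7's side from 0's side.
After removal: 2 components.

2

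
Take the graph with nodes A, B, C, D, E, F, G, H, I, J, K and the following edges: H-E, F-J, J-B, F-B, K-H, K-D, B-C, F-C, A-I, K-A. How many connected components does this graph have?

3

G is isolated — a component by itself.
Starting from B we can reach B, C, F, J. That is one component of size 4.
Starting from A we can reach A, D, E, H, I, K. That is one component of size 6.
Total: 3 components.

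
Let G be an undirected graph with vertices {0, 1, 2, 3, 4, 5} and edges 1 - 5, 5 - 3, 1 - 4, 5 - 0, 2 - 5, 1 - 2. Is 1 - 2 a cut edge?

After removing 1 - 2, the path 1-5-2 still connects them, so the edge is not a bridge.

No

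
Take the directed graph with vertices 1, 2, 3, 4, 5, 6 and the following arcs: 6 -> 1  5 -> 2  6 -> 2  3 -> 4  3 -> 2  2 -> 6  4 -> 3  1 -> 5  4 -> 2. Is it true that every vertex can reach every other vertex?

There is no directed path from 5 to 4, so the graph is not strongly connected.

No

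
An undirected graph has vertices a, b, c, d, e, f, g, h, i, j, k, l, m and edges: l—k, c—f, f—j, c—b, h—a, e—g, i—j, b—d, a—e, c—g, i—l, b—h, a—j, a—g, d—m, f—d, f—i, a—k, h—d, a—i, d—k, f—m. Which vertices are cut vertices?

Removing c, for instance, still leaves 1 component. No single vertex removal increases the component count — the graph has no articulation points.

none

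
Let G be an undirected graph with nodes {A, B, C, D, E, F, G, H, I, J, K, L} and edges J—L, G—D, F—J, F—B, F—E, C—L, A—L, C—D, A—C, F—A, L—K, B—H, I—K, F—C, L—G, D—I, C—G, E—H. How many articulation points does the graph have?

1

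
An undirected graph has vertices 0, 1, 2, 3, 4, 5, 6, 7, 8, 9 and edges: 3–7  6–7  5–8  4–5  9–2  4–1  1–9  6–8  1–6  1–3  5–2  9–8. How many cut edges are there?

0

The edges on the cycle 1-3-7-6-1 are not bridges since each lies on that cycle.
Every edge lies on some cycle, so there are no bridges.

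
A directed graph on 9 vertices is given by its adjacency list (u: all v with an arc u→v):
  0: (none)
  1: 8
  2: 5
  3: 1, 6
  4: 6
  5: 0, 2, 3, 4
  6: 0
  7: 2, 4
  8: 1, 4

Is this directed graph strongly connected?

There is no directed path from 6 to 3, so the graph is not strongly connected.

No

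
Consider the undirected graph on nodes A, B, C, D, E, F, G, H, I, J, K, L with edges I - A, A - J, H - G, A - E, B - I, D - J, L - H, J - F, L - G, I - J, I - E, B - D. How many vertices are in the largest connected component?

7

K is isolated — a component by itself.
C is isolated — a component by itself.
Starting from G we can reach G, H, L. That is one component of size 3.
Starting from A we can reach A, B, D, E, F, I, J. That is one component of size 7.
The largest has 7 vertices.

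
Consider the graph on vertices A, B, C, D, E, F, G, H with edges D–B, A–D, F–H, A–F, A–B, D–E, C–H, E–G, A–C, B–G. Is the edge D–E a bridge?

After removing D–E, the path D-B-G-E still connects them, so the edge is not a bridge.

No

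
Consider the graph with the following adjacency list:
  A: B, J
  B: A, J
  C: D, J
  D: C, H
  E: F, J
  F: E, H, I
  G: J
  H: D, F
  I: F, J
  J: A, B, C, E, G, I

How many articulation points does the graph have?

Removing J increases the component count from 1 to 3, so J is a cut vertex.
By contrast removing I leaves 1 component; it is not a cut vertex. No other vertex is a cut vertex either.

1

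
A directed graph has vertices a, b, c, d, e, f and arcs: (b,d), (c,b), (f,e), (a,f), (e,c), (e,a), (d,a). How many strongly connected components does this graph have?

1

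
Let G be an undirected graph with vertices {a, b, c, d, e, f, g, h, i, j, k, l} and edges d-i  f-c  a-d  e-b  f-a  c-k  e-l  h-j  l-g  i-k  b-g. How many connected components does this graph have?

3

Starting from h we can reach h, j. That is one component of size 2.
Starting from b we can reach b, e, g, l. That is one component of size 4.
Starting from a we can reach a, c, d, f, i, k. That is one component of size 6.
Total: 3 components.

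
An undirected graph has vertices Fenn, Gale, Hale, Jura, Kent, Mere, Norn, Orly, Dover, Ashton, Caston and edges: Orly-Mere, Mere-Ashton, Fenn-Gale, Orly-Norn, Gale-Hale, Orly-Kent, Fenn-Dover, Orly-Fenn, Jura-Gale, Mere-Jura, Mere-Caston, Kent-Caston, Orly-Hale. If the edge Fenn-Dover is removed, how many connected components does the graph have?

Before removal there is 1 component.
Fenn-Dover is a bridge — removing it separates Fenn's side from Dover's side.
After removal: 2 components.

2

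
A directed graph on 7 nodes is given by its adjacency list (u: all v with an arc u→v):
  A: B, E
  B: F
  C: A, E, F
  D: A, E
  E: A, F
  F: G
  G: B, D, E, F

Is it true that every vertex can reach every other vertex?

No

There is no directed path from A to C, so the graph is not strongly connected.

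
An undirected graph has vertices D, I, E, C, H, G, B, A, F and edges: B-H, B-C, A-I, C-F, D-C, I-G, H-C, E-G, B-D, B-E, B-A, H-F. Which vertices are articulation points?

B

Removing B increases the component count from 1 to 2, so B is a cut vertex.
By contrast removing E leaves 1 component; it is not a cut vertex. No other vertex is a cut vertex either.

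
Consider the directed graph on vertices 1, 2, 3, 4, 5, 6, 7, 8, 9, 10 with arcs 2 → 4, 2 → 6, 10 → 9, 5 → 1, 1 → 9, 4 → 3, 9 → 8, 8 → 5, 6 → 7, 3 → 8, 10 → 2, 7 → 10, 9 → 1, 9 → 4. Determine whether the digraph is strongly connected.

There is no directed path from 4 to 2, so the graph is not strongly connected.

No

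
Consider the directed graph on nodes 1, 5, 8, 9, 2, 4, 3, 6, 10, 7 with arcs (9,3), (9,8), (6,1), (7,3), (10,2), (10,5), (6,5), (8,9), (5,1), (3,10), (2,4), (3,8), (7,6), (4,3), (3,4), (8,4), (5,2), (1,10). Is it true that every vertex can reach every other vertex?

There is no directed path from 5 to 7, so the graph is not strongly connected.

No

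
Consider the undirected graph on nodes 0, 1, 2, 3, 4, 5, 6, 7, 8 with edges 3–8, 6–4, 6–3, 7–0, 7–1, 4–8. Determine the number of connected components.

4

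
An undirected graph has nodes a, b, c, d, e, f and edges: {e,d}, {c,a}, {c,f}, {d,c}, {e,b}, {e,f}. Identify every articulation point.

Removing c increases the component count from 1 to 2, so c is a cut vertex.
Removing e increases the component count from 1 to 2, so e is a cut vertex.
By contrast removing f leaves 1 component; it is not a cut vertex. No other vertex is a cut vertex either.

c, e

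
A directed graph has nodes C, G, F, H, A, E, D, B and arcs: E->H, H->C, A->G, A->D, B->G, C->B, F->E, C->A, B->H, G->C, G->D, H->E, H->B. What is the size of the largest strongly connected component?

6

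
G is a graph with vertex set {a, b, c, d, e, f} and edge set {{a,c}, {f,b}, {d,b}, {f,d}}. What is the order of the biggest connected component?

e is isolated — a component by itself.
Starting from a we can reach a, c. That is one component of size 2.
Starting from b we can reach b, d, f. That is one component of size 3.
The largest has 3 vertices.

3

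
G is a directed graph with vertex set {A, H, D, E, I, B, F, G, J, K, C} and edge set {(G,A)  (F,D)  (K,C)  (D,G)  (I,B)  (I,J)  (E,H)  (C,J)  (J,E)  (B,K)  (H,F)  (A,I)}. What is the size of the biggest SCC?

11

{A, B, C, D, E, F, G, H, I, J, K} are all mutually reachable — one SCC of size 11.
The largest has 11 vertices.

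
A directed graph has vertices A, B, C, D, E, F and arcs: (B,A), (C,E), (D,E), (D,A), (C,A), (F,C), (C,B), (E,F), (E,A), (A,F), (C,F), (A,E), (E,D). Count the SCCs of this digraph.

1

{A, B, C, D, E, F} are all mutually reachable — one SCC of size 6.
That gives 1 strongly connected component.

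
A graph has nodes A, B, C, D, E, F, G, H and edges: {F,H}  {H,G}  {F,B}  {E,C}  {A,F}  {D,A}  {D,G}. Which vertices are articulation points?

F

Removing F increases the component count from 2 to 3, so F is a cut vertex.
By contrast removing G leaves 2 components; it is not a cut vertex. No other vertex is a cut vertex either.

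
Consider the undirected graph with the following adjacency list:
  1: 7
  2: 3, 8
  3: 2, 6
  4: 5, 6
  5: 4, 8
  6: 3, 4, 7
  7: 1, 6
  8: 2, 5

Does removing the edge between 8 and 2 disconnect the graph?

No

After removing 8-2, the path 8-5-4-6-3-2 still connects them, so the edge is not a bridge.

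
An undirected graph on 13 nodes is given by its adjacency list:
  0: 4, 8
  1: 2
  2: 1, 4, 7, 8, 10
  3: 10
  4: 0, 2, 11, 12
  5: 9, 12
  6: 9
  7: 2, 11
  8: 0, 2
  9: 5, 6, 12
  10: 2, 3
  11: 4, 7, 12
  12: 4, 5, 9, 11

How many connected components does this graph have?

Starting from 0 we can reach 0, 1, 2, 3, 4, 5, 6, 7, 8, 9, 10, 11, 12. That is one component of size 13.
Total: 1 component.

1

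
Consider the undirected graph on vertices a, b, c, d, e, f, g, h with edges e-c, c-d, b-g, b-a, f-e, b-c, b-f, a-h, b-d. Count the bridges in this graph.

3

The edges on the cycle b-f-e-c-d-b are not bridges since each lies on that cycle.
But removing g-b disconnects g from b; removing a-h disconnects a from h; removing a-b disconnects a from b — these are bridges.
That makes 3 bridges.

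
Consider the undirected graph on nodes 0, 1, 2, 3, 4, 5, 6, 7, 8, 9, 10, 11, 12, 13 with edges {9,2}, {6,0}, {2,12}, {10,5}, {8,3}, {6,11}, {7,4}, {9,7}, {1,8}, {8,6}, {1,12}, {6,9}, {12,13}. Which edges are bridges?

The edges on the cycle 1-8-6-9-2-12-1 are not bridges since each lies on that cycle.
But removing 9 - 7 disconnects 9 from 7; removing 4 - 7 disconnects 4 from 7; removing 6 - 11 disconnects 6 from 11; removing 8 - 3 disconnects 8 from 3 — these are bridges.
In total 7 edges are bridges.

0-6, 10-5, 11-6, 12-13, 3-8, 4-7, 7-9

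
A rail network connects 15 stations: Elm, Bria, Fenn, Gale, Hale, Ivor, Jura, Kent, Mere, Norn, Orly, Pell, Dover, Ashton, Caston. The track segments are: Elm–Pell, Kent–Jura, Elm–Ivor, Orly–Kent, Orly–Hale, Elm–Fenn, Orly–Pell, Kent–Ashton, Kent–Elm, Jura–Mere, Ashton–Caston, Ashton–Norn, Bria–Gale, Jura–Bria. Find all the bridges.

Ashton-Caston, Ashton-Kent, Ashton-Norn, Bria-Gale, Bria-Jura, Elm-Fenn, Elm-Ivor, Hale-Orly, Jura-Kent, Jura-Mere

The edges on the cycle Orly-Kent-Elm-Pell-Orly are not bridges since each lies on that cycle.
But removing Kent–Ashton disconnects Kent from Ashton; removing Orly–Hale disconnects Orly from Hale; removing Kent–Jura disconnects Kent from Jura; removing Elm–Fenn disconnects Elm from Fenn — these are bridges.
In total 10 edges are bridges.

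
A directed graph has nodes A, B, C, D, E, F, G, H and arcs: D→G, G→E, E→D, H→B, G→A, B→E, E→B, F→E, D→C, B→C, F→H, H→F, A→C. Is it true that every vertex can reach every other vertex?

No

There is no directed path from C to B, so the graph is not strongly connected.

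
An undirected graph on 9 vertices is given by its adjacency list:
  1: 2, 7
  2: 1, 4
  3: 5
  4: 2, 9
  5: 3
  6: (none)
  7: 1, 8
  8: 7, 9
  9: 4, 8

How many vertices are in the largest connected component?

6 is isolated — a component by itself.
Starting from 3 we can reach 3, 5. That is one component of size 2.
Starting from 1 we can reach 1, 2, 4, 7, 8, 9. That is one component of size 6.
The largest has 6 vertices.

6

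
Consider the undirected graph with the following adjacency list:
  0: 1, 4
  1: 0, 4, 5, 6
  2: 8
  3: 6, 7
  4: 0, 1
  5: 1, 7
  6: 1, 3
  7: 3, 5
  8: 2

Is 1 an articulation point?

Deleting 1 raises the number of components from 2 to 3, so 1 is a cut vertex.

Yes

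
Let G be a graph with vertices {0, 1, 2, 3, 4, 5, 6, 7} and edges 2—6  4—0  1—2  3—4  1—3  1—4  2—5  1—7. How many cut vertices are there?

Removing 1 increases the component count from 1 to 3, so 1 is a cut vertex.
Removing 2 increases the component count from 1 to 3, so 2 is a cut vertex.
Removing 4 increases the component count from 1 to 2, so 4 is a cut vertex.
By contrast removing 0 leaves 1 component; it is not a cut vertex. No other vertex is a cut vertex either.

3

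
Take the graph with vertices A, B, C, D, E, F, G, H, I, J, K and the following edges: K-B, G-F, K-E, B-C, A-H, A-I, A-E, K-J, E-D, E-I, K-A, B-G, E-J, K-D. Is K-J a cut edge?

After removing K-J, the path K-E-J still connects them, so the edge is not a bridge.

No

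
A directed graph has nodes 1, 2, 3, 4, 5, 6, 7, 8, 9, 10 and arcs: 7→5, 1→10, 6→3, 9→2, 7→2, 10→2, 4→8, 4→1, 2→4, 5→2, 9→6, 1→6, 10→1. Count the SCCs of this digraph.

7

{1, 2, 4, 10} are all mutually reachable — one SCC of size 4.
{7} is an SCC by itself.
{9} is an SCC by itself.
{6} is an SCC by itself.
{3} is an SCC by itself.
(and 2 more singleton SCCs)
That gives 7 strongly connected components.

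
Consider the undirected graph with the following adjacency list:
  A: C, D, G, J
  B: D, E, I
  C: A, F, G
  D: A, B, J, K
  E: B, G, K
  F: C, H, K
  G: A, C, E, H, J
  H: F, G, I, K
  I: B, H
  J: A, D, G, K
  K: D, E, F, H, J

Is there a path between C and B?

Yes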